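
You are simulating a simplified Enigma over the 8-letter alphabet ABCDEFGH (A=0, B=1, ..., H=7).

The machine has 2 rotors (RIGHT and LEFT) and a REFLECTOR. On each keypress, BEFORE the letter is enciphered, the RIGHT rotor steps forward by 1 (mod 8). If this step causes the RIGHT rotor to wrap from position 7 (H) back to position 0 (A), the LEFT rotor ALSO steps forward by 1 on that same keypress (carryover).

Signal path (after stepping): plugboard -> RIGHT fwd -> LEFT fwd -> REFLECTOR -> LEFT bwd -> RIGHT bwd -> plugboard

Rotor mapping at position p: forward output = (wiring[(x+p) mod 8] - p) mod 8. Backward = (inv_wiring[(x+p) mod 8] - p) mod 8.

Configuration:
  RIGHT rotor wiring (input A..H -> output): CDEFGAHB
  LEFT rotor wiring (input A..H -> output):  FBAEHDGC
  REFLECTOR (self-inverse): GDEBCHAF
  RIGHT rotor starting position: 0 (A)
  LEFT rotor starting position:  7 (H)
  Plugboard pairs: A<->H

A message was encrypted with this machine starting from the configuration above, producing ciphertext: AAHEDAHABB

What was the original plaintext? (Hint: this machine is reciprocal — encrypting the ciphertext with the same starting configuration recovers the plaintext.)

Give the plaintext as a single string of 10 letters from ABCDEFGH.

Char 1 ('A'): step: R->1, L=7; A->plug->H->R->B->L->G->refl->A->L'->F->R'->D->plug->D
Char 2 ('A'): step: R->2, L=7; A->plug->H->R->B->L->G->refl->A->L'->F->R'->E->plug->E
Char 3 ('H'): step: R->3, L=7; H->plug->A->R->C->L->C->refl->E->L'->G->R'->E->plug->E
Char 4 ('E'): step: R->4, L=7; E->plug->E->R->G->L->E->refl->C->L'->C->R'->A->plug->H
Char 5 ('D'): step: R->5, L=7; D->plug->D->R->F->L->A->refl->G->L'->B->R'->H->plug->A
Char 6 ('A'): step: R->6, L=7; A->plug->H->R->C->L->C->refl->E->L'->G->R'->E->plug->E
Char 7 ('H'): step: R->7, L=7; H->plug->A->R->C->L->C->refl->E->L'->G->R'->E->plug->E
Char 8 ('A'): step: R->0, L->0 (L advanced); A->plug->H->R->B->L->B->refl->D->L'->F->R'->D->plug->D
Char 9 ('B'): step: R->1, L=0; B->plug->B->R->D->L->E->refl->C->L'->H->R'->E->plug->E
Char 10 ('B'): step: R->2, L=0; B->plug->B->R->D->L->E->refl->C->L'->H->R'->F->plug->F

Answer: DEEHAEEDEF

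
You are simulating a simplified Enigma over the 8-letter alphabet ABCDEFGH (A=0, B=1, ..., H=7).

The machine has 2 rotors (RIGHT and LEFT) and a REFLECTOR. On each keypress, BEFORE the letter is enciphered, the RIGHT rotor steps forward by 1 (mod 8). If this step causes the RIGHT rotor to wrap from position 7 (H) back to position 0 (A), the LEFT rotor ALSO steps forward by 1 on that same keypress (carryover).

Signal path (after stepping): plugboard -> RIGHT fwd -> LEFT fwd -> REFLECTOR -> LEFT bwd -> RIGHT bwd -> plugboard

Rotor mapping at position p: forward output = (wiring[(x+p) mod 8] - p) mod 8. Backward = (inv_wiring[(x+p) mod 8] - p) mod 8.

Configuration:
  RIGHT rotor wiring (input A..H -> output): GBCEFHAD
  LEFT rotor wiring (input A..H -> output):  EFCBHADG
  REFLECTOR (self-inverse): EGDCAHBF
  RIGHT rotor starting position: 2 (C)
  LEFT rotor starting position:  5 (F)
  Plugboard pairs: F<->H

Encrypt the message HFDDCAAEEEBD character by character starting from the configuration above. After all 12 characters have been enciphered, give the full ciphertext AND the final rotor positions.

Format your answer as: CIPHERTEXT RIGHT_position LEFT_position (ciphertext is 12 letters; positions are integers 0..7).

Char 1 ('H'): step: R->3, L=5; H->plug->F->R->D->L->H->refl->F->L'->F->R'->D->plug->D
Char 2 ('F'): step: R->4, L=5; F->plug->H->R->A->L->D->refl->C->L'->H->R'->D->plug->D
Char 3 ('D'): step: R->5, L=5; D->plug->D->R->B->L->G->refl->B->L'->C->R'->A->plug->A
Char 4 ('D'): step: R->6, L=5; D->plug->D->R->D->L->H->refl->F->L'->F->R'->B->plug->B
Char 5 ('C'): step: R->7, L=5; C->plug->C->R->C->L->B->refl->G->L'->B->R'->H->plug->F
Char 6 ('A'): step: R->0, L->6 (L advanced); A->plug->A->R->G->L->B->refl->G->L'->C->R'->C->plug->C
Char 7 ('A'): step: R->1, L=6; A->plug->A->R->A->L->F->refl->H->L'->D->R'->C->plug->C
Char 8 ('E'): step: R->2, L=6; E->plug->E->R->G->L->B->refl->G->L'->C->R'->B->plug->B
Char 9 ('E'): step: R->3, L=6; E->plug->E->R->A->L->F->refl->H->L'->D->R'->F->plug->H
Char 10 ('E'): step: R->4, L=6; E->plug->E->R->C->L->G->refl->B->L'->G->R'->G->plug->G
Char 11 ('B'): step: R->5, L=6; B->plug->B->R->D->L->H->refl->F->L'->A->R'->H->plug->F
Char 12 ('D'): step: R->6, L=6; D->plug->D->R->D->L->H->refl->F->L'->A->R'->C->plug->C
Final: ciphertext=DDABFCCBHGFC, RIGHT=6, LEFT=6

Answer: DDABFCCBHGFC 6 6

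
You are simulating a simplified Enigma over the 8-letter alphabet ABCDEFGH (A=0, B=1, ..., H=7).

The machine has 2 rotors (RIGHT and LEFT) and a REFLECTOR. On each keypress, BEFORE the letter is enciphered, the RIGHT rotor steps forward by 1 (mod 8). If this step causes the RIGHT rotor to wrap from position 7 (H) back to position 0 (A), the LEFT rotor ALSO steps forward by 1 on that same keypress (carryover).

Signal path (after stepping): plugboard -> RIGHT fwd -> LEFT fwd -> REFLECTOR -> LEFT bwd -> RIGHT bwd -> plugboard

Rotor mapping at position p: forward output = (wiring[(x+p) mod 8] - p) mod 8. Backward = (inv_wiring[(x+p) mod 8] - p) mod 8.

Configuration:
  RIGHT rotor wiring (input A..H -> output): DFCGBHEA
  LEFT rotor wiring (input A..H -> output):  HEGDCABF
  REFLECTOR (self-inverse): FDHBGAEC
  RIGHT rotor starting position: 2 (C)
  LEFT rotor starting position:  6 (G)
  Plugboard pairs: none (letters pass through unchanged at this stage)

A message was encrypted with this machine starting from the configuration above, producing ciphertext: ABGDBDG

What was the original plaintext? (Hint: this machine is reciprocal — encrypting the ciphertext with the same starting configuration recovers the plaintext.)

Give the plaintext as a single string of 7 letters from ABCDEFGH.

Char 1 ('A'): step: R->3, L=6; A->plug->A->R->D->L->G->refl->E->L'->G->R'->B->plug->B
Char 2 ('B'): step: R->4, L=6; B->plug->B->R->D->L->G->refl->E->L'->G->R'->G->plug->G
Char 3 ('G'): step: R->5, L=6; G->plug->G->R->B->L->H->refl->C->L'->H->R'->B->plug->B
Char 4 ('D'): step: R->6, L=6; D->plug->D->R->H->L->C->refl->H->L'->B->R'->H->plug->H
Char 5 ('B'): step: R->7, L=6; B->plug->B->R->E->L->A->refl->F->L'->F->R'->H->plug->H
Char 6 ('D'): step: R->0, L->7 (L advanced); D->plug->D->R->G->L->B->refl->D->L'->F->R'->B->plug->B
Char 7 ('G'): step: R->1, L=7; G->plug->G->R->H->L->C->refl->H->L'->D->R'->F->plug->F

Answer: BGBHHBF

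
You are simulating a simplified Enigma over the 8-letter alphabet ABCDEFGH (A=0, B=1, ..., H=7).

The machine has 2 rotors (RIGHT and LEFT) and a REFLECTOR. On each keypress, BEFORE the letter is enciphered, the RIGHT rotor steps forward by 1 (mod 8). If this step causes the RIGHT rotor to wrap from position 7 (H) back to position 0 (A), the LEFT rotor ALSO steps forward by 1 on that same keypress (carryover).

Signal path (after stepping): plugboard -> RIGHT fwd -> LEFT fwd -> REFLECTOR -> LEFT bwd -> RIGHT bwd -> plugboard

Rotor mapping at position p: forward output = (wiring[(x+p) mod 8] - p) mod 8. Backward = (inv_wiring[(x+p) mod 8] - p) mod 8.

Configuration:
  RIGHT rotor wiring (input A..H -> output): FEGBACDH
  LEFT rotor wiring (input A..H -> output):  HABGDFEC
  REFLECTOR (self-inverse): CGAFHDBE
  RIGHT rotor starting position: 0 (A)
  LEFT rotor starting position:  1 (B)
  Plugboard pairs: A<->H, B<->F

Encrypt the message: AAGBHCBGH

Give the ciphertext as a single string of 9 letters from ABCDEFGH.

Char 1 ('A'): step: R->1, L=1; A->plug->H->R->E->L->E->refl->H->L'->A->R'->C->plug->C
Char 2 ('A'): step: R->2, L=1; A->plug->H->R->C->L->F->refl->D->L'->F->R'->F->plug->B
Char 3 ('G'): step: R->3, L=1; G->plug->G->R->B->L->A->refl->C->L'->D->R'->H->plug->A
Char 4 ('B'): step: R->4, L=1; B->plug->F->R->A->L->H->refl->E->L'->E->R'->A->plug->H
Char 5 ('H'): step: R->5, L=1; H->plug->A->R->F->L->D->refl->F->L'->C->R'->C->plug->C
Char 6 ('C'): step: R->6, L=1; C->plug->C->R->H->L->G->refl->B->L'->G->R'->D->plug->D
Char 7 ('B'): step: R->7, L=1; B->plug->F->R->B->L->A->refl->C->L'->D->R'->G->plug->G
Char 8 ('G'): step: R->0, L->2 (L advanced); G->plug->G->R->D->L->D->refl->F->L'->G->R'->C->plug->C
Char 9 ('H'): step: R->1, L=2; H->plug->A->R->D->L->D->refl->F->L'->G->R'->G->plug->G

Answer: CBAHCDGCG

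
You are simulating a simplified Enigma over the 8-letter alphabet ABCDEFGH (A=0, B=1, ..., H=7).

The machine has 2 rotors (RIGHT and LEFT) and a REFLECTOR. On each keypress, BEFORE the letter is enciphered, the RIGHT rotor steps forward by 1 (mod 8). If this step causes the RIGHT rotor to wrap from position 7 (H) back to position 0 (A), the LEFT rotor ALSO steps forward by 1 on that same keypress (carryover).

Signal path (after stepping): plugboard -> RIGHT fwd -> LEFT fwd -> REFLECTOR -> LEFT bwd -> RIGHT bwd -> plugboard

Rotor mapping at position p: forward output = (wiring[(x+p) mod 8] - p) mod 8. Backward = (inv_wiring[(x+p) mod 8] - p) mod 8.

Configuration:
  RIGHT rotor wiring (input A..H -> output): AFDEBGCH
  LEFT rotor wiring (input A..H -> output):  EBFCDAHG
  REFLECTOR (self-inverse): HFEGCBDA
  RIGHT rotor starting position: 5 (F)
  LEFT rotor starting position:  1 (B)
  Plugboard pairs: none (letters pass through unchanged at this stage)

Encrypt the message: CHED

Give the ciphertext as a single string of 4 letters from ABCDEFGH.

Char 1 ('C'): step: R->6, L=1; C->plug->C->R->C->L->B->refl->F->L'->G->R'->F->plug->F
Char 2 ('H'): step: R->7, L=1; H->plug->H->R->D->L->C->refl->E->L'->B->R'->B->plug->B
Char 3 ('E'): step: R->0, L->2 (L advanced); E->plug->E->R->B->L->A->refl->H->L'->H->R'->H->plug->H
Char 4 ('D'): step: R->1, L=2; D->plug->D->R->A->L->D->refl->G->L'->D->R'->C->plug->C

Answer: FBHC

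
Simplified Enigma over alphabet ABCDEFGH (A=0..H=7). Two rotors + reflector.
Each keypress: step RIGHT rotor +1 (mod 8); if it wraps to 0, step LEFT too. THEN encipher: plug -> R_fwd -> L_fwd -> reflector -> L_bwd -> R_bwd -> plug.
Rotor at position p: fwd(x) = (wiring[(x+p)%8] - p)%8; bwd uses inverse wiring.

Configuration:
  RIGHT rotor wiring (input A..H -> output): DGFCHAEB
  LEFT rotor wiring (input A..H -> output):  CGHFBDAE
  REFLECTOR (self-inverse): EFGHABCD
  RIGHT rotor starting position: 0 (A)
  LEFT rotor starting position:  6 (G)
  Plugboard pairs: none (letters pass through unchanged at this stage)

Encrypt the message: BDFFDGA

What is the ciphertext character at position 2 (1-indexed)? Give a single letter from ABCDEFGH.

Char 1 ('B'): step: R->1, L=6; B->plug->B->R->E->L->B->refl->F->L'->H->R'->E->plug->E
Char 2 ('D'): step: R->2, L=6; D->plug->D->R->G->L->D->refl->H->L'->F->R'->C->plug->C

C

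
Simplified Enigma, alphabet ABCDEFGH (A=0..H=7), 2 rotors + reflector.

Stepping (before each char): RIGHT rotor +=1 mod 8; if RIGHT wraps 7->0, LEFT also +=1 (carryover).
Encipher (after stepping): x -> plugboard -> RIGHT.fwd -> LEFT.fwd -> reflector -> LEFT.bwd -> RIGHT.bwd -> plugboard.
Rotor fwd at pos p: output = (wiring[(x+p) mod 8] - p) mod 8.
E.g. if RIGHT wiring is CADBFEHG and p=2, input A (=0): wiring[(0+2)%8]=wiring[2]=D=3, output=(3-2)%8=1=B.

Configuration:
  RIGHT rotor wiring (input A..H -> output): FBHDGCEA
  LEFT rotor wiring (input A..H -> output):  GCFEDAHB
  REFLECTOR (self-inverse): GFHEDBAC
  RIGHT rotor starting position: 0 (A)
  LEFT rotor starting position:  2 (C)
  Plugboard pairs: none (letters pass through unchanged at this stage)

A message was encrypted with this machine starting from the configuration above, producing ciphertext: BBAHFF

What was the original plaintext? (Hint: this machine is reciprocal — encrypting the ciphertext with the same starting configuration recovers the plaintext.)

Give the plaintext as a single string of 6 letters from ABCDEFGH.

Answer: AAGGEE

Derivation:
Char 1 ('B'): step: R->1, L=2; B->plug->B->R->G->L->E->refl->D->L'->A->R'->A->plug->A
Char 2 ('B'): step: R->2, L=2; B->plug->B->R->B->L->C->refl->H->L'->F->R'->A->plug->A
Char 3 ('A'): step: R->3, L=2; A->plug->A->R->A->L->D->refl->E->L'->G->R'->G->plug->G
Char 4 ('H'): step: R->4, L=2; H->plug->H->R->H->L->A->refl->G->L'->D->R'->G->plug->G
Char 5 ('F'): step: R->5, L=2; F->plug->F->R->C->L->B->refl->F->L'->E->R'->E->plug->E
Char 6 ('F'): step: R->6, L=2; F->plug->F->R->F->L->H->refl->C->L'->B->R'->E->plug->E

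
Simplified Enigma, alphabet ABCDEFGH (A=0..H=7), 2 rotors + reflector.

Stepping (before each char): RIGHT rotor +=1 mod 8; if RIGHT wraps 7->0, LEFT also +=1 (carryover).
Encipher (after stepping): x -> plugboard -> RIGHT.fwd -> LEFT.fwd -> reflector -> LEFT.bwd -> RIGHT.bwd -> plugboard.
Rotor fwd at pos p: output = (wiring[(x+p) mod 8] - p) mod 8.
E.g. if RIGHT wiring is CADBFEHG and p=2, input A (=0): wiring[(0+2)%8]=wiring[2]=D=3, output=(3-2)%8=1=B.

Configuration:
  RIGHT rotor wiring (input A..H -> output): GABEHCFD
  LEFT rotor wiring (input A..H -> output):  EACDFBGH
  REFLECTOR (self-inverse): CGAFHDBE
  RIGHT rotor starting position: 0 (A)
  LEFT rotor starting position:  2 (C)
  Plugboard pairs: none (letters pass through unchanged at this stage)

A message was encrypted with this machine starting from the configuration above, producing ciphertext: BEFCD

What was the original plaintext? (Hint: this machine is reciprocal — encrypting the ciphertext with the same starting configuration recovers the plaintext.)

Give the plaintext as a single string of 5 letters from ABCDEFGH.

Answer: DGBDG

Derivation:
Char 1 ('B'): step: R->1, L=2; B->plug->B->R->A->L->A->refl->C->L'->G->R'->D->plug->D
Char 2 ('E'): step: R->2, L=2; E->plug->E->R->D->L->H->refl->E->L'->E->R'->G->plug->G
Char 3 ('F'): step: R->3, L=2; F->plug->F->R->D->L->H->refl->E->L'->E->R'->B->plug->B
Char 4 ('C'): step: R->4, L=2; C->plug->C->R->B->L->B->refl->G->L'->H->R'->D->plug->D
Char 5 ('D'): step: R->5, L=2; D->plug->D->R->B->L->B->refl->G->L'->H->R'->G->plug->G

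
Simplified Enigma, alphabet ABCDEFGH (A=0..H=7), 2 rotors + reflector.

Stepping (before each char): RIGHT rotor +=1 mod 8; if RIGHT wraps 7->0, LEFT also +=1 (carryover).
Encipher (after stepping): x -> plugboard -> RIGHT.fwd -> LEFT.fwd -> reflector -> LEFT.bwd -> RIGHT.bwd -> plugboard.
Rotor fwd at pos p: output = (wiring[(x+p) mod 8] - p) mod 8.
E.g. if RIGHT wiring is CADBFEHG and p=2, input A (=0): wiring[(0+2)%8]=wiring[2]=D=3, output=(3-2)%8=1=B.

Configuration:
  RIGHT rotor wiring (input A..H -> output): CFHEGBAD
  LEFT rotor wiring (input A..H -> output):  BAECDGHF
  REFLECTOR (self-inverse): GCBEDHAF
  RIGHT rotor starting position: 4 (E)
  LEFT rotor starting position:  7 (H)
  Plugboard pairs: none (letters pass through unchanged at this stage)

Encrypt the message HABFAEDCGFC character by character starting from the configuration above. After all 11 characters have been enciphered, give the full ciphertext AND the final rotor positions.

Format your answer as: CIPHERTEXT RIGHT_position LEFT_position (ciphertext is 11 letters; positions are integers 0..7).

Answer: FECBGDAACDF 7 0

Derivation:
Char 1 ('H'): step: R->5, L=7; H->plug->H->R->B->L->C->refl->B->L'->C->R'->F->plug->F
Char 2 ('A'): step: R->6, L=7; A->plug->A->R->C->L->B->refl->C->L'->B->R'->E->plug->E
Char 3 ('B'): step: R->7, L=7; B->plug->B->R->D->L->F->refl->H->L'->G->R'->C->plug->C
Char 4 ('F'): step: R->0, L->0 (L advanced); F->plug->F->R->B->L->A->refl->G->L'->F->R'->B->plug->B
Char 5 ('A'): step: R->1, L=0; A->plug->A->R->E->L->D->refl->E->L'->C->R'->G->plug->G
Char 6 ('E'): step: R->2, L=0; E->plug->E->R->G->L->H->refl->F->L'->H->R'->D->plug->D
Char 7 ('D'): step: R->3, L=0; D->plug->D->R->F->L->G->refl->A->L'->B->R'->A->plug->A
Char 8 ('C'): step: R->4, L=0; C->plug->C->R->E->L->D->refl->E->L'->C->R'->A->plug->A
Char 9 ('G'): step: R->5, L=0; G->plug->G->R->H->L->F->refl->H->L'->G->R'->C->plug->C
Char 10 ('F'): step: R->6, L=0; F->plug->F->R->G->L->H->refl->F->L'->H->R'->D->plug->D
Char 11 ('C'): step: R->7, L=0; C->plug->C->R->G->L->H->refl->F->L'->H->R'->F->plug->F
Final: ciphertext=FECBGDAACDF, RIGHT=7, LEFT=0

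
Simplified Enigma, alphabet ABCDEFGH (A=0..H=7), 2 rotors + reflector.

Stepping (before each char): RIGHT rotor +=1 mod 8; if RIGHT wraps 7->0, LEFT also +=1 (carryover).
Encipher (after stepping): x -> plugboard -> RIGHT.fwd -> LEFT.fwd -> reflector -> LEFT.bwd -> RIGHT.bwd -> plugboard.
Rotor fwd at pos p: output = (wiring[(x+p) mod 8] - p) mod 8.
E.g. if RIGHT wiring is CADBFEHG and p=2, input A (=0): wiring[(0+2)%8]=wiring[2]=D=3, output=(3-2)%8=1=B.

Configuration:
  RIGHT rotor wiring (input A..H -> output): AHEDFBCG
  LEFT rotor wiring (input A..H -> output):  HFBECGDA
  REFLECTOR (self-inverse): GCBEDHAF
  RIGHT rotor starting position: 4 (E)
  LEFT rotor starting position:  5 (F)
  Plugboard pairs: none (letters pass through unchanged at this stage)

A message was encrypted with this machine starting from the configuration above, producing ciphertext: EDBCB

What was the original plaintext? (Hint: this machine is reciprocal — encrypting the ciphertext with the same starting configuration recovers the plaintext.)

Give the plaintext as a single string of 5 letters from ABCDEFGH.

Answer: BAEHE

Derivation:
Char 1 ('E'): step: R->5, L=5; E->plug->E->R->C->L->D->refl->E->L'->F->R'->B->plug->B
Char 2 ('D'): step: R->6, L=5; D->plug->D->R->B->L->G->refl->A->L'->E->R'->A->plug->A
Char 3 ('B'): step: R->7, L=5; B->plug->B->R->B->L->G->refl->A->L'->E->R'->E->plug->E
Char 4 ('C'): step: R->0, L->6 (L advanced); C->plug->C->R->E->L->D->refl->E->L'->G->R'->H->plug->H
Char 5 ('B'): step: R->1, L=6; B->plug->B->R->D->L->H->refl->F->L'->A->R'->E->plug->E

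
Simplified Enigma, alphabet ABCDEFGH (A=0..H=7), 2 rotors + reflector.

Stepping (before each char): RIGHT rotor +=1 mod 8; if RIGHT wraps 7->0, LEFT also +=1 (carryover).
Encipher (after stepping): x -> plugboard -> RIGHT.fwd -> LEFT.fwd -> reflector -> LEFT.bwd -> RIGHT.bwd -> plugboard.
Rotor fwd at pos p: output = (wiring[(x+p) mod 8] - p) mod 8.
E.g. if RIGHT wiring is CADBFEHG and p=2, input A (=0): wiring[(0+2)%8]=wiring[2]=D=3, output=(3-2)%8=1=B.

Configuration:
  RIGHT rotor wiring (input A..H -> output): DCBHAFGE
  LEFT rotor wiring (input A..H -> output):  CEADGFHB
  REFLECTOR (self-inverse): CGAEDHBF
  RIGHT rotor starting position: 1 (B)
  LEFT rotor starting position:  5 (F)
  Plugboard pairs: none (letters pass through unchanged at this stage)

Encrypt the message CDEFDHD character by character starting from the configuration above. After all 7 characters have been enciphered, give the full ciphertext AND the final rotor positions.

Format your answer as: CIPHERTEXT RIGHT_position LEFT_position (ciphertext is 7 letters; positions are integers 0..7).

Answer: AAFHEGF 0 6

Derivation:
Char 1 ('C'): step: R->2, L=5; C->plug->C->R->G->L->G->refl->B->L'->H->R'->A->plug->A
Char 2 ('D'): step: R->3, L=5; D->plug->D->R->D->L->F->refl->H->L'->E->R'->A->plug->A
Char 3 ('E'): step: R->4, L=5; E->plug->E->R->H->L->B->refl->G->L'->G->R'->F->plug->F
Char 4 ('F'): step: R->5, L=5; F->plug->F->R->E->L->H->refl->F->L'->D->R'->H->plug->H
Char 5 ('D'): step: R->6, L=5; D->plug->D->R->E->L->H->refl->F->L'->D->R'->E->plug->E
Char 6 ('H'): step: R->7, L=5; H->plug->H->R->H->L->B->refl->G->L'->G->R'->G->plug->G
Char 7 ('D'): step: R->0, L->6 (L advanced); D->plug->D->R->H->L->H->refl->F->L'->F->R'->F->plug->F
Final: ciphertext=AAFHEGF, RIGHT=0, LEFT=6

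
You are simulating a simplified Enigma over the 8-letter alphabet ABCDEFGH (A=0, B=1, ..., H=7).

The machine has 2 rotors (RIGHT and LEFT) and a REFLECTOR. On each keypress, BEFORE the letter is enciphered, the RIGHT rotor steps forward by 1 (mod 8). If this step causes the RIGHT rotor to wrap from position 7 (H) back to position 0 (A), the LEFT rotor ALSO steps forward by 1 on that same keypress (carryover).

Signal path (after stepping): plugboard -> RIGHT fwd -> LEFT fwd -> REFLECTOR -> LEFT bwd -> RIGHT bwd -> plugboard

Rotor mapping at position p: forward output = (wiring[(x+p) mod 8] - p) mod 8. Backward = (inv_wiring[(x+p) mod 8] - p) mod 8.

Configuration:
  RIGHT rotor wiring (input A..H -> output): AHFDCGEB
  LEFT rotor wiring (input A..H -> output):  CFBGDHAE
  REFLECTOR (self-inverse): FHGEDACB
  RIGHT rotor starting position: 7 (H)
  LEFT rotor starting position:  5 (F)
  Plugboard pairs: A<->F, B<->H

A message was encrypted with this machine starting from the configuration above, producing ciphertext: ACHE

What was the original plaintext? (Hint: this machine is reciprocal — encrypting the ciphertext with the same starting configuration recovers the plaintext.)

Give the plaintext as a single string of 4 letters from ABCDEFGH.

Char 1 ('A'): step: R->0, L->6 (L advanced); A->plug->F->R->G->L->F->refl->A->L'->F->R'->C->plug->C
Char 2 ('C'): step: R->1, L=6; C->plug->C->R->C->L->E->refl->D->L'->E->R'->B->plug->H
Char 3 ('H'): step: R->2, L=6; H->plug->B->R->B->L->G->refl->C->L'->A->R'->C->plug->C
Char 4 ('E'): step: R->3, L=6; E->plug->E->R->G->L->F->refl->A->L'->F->R'->F->plug->A

Answer: CHCA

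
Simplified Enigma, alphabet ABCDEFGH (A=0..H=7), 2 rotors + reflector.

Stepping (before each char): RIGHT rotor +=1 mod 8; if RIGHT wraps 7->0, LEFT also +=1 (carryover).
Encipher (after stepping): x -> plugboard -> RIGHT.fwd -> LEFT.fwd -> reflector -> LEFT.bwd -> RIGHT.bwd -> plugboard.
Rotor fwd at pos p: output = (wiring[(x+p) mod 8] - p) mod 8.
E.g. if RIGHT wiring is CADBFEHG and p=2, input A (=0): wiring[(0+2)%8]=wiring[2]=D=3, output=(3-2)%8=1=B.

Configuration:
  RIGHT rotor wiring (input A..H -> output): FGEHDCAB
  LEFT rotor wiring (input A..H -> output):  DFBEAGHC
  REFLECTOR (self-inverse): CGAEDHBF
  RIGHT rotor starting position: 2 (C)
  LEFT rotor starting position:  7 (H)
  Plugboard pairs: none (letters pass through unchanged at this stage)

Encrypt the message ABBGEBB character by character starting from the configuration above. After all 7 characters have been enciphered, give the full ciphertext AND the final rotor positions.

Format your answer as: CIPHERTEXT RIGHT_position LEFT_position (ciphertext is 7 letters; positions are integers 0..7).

Answer: ECFAHHG 1 0

Derivation:
Char 1 ('A'): step: R->3, L=7; A->plug->A->R->E->L->F->refl->H->L'->G->R'->E->plug->E
Char 2 ('B'): step: R->4, L=7; B->plug->B->R->G->L->H->refl->F->L'->E->R'->C->plug->C
Char 3 ('B'): step: R->5, L=7; B->plug->B->R->D->L->C->refl->A->L'->H->R'->F->plug->F
Char 4 ('G'): step: R->6, L=7; G->plug->G->R->F->L->B->refl->G->L'->C->R'->A->plug->A
Char 5 ('E'): step: R->7, L=7; E->plug->E->R->A->L->D->refl->E->L'->B->R'->H->plug->H
Char 6 ('B'): step: R->0, L->0 (L advanced); B->plug->B->R->G->L->H->refl->F->L'->B->R'->H->plug->H
Char 7 ('B'): step: R->1, L=0; B->plug->B->R->D->L->E->refl->D->L'->A->R'->G->plug->G
Final: ciphertext=ECFAHHG, RIGHT=1, LEFT=0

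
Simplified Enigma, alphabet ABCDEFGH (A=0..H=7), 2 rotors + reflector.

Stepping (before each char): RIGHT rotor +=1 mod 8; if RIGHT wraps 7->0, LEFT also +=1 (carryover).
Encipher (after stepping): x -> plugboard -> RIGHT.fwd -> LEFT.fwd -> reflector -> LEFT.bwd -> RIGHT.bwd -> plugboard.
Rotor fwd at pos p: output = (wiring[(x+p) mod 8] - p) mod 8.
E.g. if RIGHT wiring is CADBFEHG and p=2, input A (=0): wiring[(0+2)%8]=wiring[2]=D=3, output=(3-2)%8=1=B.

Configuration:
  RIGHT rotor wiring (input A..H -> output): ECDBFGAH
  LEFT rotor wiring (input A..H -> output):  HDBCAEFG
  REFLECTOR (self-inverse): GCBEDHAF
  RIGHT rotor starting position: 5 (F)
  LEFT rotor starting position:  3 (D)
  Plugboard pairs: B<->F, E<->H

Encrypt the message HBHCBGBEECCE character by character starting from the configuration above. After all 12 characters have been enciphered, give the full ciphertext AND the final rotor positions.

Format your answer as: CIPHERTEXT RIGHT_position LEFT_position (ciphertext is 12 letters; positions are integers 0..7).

Answer: DGBDHBEGDHFF 1 5

Derivation:
Char 1 ('H'): step: R->6, L=3; H->plug->E->R->F->L->E->refl->D->L'->E->R'->D->plug->D
Char 2 ('B'): step: R->7, L=3; B->plug->F->R->G->L->A->refl->G->L'->H->R'->G->plug->G
Char 3 ('H'): step: R->0, L->4 (L advanced); H->plug->E->R->F->L->H->refl->F->L'->G->R'->F->plug->B
Char 4 ('C'): step: R->1, L=4; C->plug->C->R->A->L->E->refl->D->L'->E->R'->D->plug->D
Char 5 ('B'): step: R->2, L=4; B->plug->F->R->F->L->H->refl->F->L'->G->R'->E->plug->H
Char 6 ('G'): step: R->3, L=4; G->plug->G->R->H->L->G->refl->A->L'->B->R'->F->plug->B
Char 7 ('B'): step: R->4, L=4; B->plug->F->R->G->L->F->refl->H->L'->F->R'->H->plug->E
Char 8 ('E'): step: R->5, L=4; E->plug->H->R->A->L->E->refl->D->L'->E->R'->G->plug->G
Char 9 ('E'): step: R->6, L=4; E->plug->H->R->A->L->E->refl->D->L'->E->R'->D->plug->D
Char 10 ('C'): step: R->7, L=4; C->plug->C->R->D->L->C->refl->B->L'->C->R'->E->plug->H
Char 11 ('C'): step: R->0, L->5 (L advanced); C->plug->C->R->D->L->C->refl->B->L'->C->R'->B->plug->F
Char 12 ('E'): step: R->1, L=5; E->plug->H->R->D->L->C->refl->B->L'->C->R'->B->plug->F
Final: ciphertext=DGBDHBEGDHFF, RIGHT=1, LEFT=5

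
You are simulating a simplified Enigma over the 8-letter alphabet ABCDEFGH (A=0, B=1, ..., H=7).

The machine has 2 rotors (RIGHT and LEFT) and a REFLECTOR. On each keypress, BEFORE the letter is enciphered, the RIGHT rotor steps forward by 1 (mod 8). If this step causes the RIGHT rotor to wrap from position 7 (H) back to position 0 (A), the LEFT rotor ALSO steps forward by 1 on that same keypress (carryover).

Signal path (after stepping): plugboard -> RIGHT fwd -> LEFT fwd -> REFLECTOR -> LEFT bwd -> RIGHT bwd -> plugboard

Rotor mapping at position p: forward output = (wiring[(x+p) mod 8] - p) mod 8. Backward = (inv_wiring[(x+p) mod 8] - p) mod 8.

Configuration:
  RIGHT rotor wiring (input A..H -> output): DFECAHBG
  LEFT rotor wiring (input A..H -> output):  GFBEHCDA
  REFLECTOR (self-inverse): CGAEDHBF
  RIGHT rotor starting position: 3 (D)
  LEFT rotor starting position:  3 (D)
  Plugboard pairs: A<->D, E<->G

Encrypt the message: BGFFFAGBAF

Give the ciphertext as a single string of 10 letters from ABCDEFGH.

Char 1 ('B'): step: R->4, L=3; B->plug->B->R->D->L->A->refl->C->L'->G->R'->H->plug->H
Char 2 ('G'): step: R->5, L=3; G->plug->E->R->A->L->B->refl->G->L'->H->R'->F->plug->F
Char 3 ('F'): step: R->6, L=3; F->plug->F->R->E->L->F->refl->H->L'->C->R'->G->plug->E
Char 4 ('F'): step: R->7, L=3; F->plug->F->R->B->L->E->refl->D->L'->F->R'->D->plug->A
Char 5 ('F'): step: R->0, L->4 (L advanced); F->plug->F->R->H->L->A->refl->C->L'->E->R'->C->plug->C
Char 6 ('A'): step: R->1, L=4; A->plug->D->R->H->L->A->refl->C->L'->E->R'->A->plug->D
Char 7 ('G'): step: R->2, L=4; G->plug->E->R->H->L->A->refl->C->L'->E->R'->F->plug->F
Char 8 ('B'): step: R->3, L=4; B->plug->B->R->F->L->B->refl->G->L'->B->R'->H->plug->H
Char 9 ('A'): step: R->4, L=4; A->plug->D->R->C->L->H->refl->F->L'->G->R'->H->plug->H
Char 10 ('F'): step: R->5, L=4; F->plug->F->R->H->L->A->refl->C->L'->E->R'->B->plug->B

Answer: HFEACDFHHB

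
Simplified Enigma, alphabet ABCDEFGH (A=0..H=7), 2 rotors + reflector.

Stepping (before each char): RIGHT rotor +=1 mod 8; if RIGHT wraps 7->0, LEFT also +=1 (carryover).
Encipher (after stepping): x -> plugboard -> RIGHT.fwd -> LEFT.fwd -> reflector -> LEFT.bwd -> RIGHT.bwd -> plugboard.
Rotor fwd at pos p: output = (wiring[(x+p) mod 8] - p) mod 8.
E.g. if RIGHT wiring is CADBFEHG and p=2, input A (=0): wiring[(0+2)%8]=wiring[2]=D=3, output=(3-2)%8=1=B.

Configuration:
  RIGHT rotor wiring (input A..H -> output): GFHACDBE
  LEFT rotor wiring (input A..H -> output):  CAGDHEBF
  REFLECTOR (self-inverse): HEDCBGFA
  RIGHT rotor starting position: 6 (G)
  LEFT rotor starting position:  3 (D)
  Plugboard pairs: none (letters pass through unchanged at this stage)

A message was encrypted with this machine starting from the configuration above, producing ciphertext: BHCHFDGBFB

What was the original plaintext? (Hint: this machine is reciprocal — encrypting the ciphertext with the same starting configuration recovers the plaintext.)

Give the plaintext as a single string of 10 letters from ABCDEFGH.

Char 1 ('B'): step: R->7, L=3; B->plug->B->R->H->L->D->refl->C->L'->E->R'->G->plug->G
Char 2 ('H'): step: R->0, L->4 (L advanced); H->plug->H->R->E->L->G->refl->F->L'->C->R'->E->plug->E
Char 3 ('C'): step: R->1, L=4; C->plug->C->R->H->L->H->refl->A->L'->B->R'->D->plug->D
Char 4 ('H'): step: R->2, L=4; H->plug->H->R->D->L->B->refl->E->L'->F->R'->A->plug->A
Char 5 ('F'): step: R->3, L=4; F->plug->F->R->D->L->B->refl->E->L'->F->R'->A->plug->A
Char 6 ('D'): step: R->4, L=4; D->plug->D->R->A->L->D->refl->C->L'->G->R'->A->plug->A
Char 7 ('G'): step: R->5, L=4; G->plug->G->R->D->L->B->refl->E->L'->F->R'->H->plug->H
Char 8 ('B'): step: R->6, L=4; B->plug->B->R->G->L->C->refl->D->L'->A->R'->C->plug->C
Char 9 ('F'): step: R->7, L=4; F->plug->F->R->D->L->B->refl->E->L'->F->R'->A->plug->A
Char 10 ('B'): step: R->0, L->5 (L advanced); B->plug->B->R->F->L->B->refl->E->L'->B->R'->G->plug->G

Answer: GEDAAAHCAG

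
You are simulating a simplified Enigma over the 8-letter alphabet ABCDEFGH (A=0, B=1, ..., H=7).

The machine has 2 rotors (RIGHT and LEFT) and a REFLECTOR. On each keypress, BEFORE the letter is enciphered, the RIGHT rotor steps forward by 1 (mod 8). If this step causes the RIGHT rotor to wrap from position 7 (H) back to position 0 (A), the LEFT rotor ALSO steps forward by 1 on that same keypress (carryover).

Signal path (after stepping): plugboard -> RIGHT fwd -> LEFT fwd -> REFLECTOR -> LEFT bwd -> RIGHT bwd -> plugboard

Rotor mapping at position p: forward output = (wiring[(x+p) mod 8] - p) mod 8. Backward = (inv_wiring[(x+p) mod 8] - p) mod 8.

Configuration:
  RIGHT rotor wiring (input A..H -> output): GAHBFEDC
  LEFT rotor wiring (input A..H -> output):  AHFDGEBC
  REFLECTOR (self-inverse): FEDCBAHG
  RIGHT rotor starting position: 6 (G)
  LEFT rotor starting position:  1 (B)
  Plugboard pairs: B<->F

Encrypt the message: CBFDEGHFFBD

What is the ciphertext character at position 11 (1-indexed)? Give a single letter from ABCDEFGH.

Char 1 ('C'): step: R->7, L=1; C->plug->C->R->B->L->E->refl->B->L'->G->R'->F->plug->B
Char 2 ('B'): step: R->0, L->2 (L advanced); B->plug->F->R->E->L->H->refl->G->L'->G->R'->A->plug->A
Char 3 ('F'): step: R->1, L=2; F->plug->B->R->G->L->G->refl->H->L'->E->R'->D->plug->D
Char 4 ('D'): step: R->2, L=2; D->plug->D->R->C->L->E->refl->B->L'->B->R'->E->plug->E
Char 5 ('E'): step: R->3, L=2; E->plug->E->R->H->L->F->refl->A->L'->F->R'->G->plug->G
Char 6 ('G'): step: R->4, L=2; G->plug->G->R->D->L->C->refl->D->L'->A->R'->B->plug->F
Char 7 ('H'): step: R->5, L=2; H->plug->H->R->A->L->D->refl->C->L'->D->R'->E->plug->E
Char 8 ('F'): step: R->6, L=2; F->plug->B->R->E->L->H->refl->G->L'->G->R'->H->plug->H
Char 9 ('F'): step: R->7, L=2; F->plug->B->R->H->L->F->refl->A->L'->F->R'->G->plug->G
Char 10 ('B'): step: R->0, L->3 (L advanced); B->plug->F->R->E->L->H->refl->G->L'->D->R'->G->plug->G
Char 11 ('D'): step: R->1, L=3; D->plug->D->R->E->L->H->refl->G->L'->D->R'->E->plug->E

E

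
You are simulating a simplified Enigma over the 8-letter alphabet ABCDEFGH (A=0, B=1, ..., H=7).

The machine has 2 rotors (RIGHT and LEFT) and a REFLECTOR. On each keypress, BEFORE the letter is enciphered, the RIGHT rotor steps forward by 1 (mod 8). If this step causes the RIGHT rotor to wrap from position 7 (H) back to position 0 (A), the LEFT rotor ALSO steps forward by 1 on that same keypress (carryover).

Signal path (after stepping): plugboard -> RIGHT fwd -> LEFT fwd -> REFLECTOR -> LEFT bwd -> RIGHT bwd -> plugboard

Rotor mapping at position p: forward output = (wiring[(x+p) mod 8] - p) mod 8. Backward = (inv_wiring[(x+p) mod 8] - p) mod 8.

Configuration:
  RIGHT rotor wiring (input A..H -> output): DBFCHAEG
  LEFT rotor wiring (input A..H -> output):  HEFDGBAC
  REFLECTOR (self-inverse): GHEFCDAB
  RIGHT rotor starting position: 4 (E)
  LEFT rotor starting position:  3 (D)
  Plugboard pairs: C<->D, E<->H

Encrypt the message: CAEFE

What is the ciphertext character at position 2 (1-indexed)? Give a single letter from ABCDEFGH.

Char 1 ('C'): step: R->5, L=3; C->plug->D->R->G->L->B->refl->H->L'->E->R'->E->plug->H
Char 2 ('A'): step: R->6, L=3; A->plug->A->R->G->L->B->refl->H->L'->E->R'->F->plug->F

F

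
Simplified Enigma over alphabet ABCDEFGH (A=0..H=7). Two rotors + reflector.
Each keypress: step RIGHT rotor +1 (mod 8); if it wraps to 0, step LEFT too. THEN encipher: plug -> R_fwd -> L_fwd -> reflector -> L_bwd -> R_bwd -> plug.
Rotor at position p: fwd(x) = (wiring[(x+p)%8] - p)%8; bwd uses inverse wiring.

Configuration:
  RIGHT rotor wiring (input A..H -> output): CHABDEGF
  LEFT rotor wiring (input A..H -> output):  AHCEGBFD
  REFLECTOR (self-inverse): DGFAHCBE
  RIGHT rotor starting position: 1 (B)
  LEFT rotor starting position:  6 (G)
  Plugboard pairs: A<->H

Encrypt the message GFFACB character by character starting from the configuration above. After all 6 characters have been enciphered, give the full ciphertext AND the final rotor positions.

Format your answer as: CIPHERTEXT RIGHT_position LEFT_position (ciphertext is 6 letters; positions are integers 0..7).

Answer: EHAHHG 7 6

Derivation:
Char 1 ('G'): step: R->2, L=6; G->plug->G->R->A->L->H->refl->E->L'->E->R'->E->plug->E
Char 2 ('F'): step: R->3, L=6; F->plug->F->R->H->L->D->refl->A->L'->G->R'->A->plug->H
Char 3 ('F'): step: R->4, L=6; F->plug->F->R->D->L->B->refl->G->L'->F->R'->H->plug->A
Char 4 ('A'): step: R->5, L=6; A->plug->H->R->G->L->A->refl->D->L'->H->R'->A->plug->H
Char 5 ('C'): step: R->6, L=6; C->plug->C->R->E->L->E->refl->H->L'->A->R'->A->plug->H
Char 6 ('B'): step: R->7, L=6; B->plug->B->R->D->L->B->refl->G->L'->F->R'->G->plug->G
Final: ciphertext=EHAHHG, RIGHT=7, LEFT=6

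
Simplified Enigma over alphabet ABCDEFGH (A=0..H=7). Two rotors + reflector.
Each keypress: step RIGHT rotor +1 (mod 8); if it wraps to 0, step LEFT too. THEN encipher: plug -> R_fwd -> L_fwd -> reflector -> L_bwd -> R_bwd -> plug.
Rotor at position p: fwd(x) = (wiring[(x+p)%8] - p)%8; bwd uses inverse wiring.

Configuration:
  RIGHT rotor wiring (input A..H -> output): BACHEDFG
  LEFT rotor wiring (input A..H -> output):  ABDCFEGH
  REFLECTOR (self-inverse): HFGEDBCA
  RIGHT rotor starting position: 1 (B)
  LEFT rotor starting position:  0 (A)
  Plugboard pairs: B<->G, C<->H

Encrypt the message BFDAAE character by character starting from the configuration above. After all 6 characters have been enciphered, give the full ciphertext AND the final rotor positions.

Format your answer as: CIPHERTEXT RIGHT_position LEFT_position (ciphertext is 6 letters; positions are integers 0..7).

Answer: AEEEGA 7 0

Derivation:
Char 1 ('B'): step: R->2, L=0; B->plug->G->R->H->L->H->refl->A->L'->A->R'->A->plug->A
Char 2 ('F'): step: R->3, L=0; F->plug->F->R->G->L->G->refl->C->L'->D->R'->E->plug->E
Char 3 ('D'): step: R->4, L=0; D->plug->D->R->C->L->D->refl->E->L'->F->R'->E->plug->E
Char 4 ('A'): step: R->5, L=0; A->plug->A->R->G->L->G->refl->C->L'->D->R'->E->plug->E
Char 5 ('A'): step: R->6, L=0; A->plug->A->R->H->L->H->refl->A->L'->A->R'->B->plug->G
Char 6 ('E'): step: R->7, L=0; E->plug->E->R->A->L->A->refl->H->L'->H->R'->A->plug->A
Final: ciphertext=AEEEGA, RIGHT=7, LEFT=0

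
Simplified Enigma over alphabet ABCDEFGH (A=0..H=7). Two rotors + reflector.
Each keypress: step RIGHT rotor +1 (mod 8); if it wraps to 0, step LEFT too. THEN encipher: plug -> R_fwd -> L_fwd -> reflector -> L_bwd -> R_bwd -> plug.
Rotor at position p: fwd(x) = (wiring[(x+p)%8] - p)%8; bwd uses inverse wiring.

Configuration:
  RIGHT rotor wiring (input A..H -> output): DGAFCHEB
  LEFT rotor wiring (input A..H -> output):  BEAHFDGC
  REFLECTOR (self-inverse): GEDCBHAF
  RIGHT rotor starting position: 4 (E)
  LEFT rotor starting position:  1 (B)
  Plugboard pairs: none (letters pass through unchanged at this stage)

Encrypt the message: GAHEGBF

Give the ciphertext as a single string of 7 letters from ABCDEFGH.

Answer: CBDFAHH

Derivation:
Char 1 ('G'): step: R->5, L=1; G->plug->G->R->A->L->D->refl->C->L'->E->R'->C->plug->C
Char 2 ('A'): step: R->6, L=1; A->plug->A->R->G->L->B->refl->E->L'->D->R'->B->plug->B
Char 3 ('H'): step: R->7, L=1; H->plug->H->R->F->L->F->refl->H->L'->B->R'->D->plug->D
Char 4 ('E'): step: R->0, L->2 (L advanced); E->plug->E->R->C->L->D->refl->C->L'->H->R'->F->plug->F
Char 5 ('G'): step: R->1, L=2; G->plug->G->R->A->L->G->refl->A->L'->F->R'->A->plug->A
Char 6 ('B'): step: R->2, L=2; B->plug->B->R->D->L->B->refl->E->L'->E->R'->H->plug->H
Char 7 ('F'): step: R->3, L=2; F->plug->F->R->A->L->G->refl->A->L'->F->R'->H->plug->H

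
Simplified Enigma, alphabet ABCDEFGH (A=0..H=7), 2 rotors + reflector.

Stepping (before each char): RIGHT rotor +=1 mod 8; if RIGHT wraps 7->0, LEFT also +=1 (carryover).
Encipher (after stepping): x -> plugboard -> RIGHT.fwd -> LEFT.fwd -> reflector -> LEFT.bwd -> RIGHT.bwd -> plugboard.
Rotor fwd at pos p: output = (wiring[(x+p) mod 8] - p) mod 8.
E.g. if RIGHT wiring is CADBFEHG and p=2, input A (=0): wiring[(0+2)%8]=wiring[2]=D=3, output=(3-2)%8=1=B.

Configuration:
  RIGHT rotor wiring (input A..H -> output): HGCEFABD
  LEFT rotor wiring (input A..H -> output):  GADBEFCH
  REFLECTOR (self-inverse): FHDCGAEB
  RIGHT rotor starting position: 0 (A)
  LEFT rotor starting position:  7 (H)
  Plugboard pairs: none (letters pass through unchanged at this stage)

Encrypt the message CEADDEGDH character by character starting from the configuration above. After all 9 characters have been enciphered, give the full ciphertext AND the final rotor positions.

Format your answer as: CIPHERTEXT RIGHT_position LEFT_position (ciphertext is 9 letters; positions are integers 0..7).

Char 1 ('C'): step: R->1, L=7; C->plug->C->R->D->L->E->refl->G->L'->G->R'->H->plug->H
Char 2 ('E'): step: R->2, L=7; E->plug->E->R->H->L->D->refl->C->L'->E->R'->H->plug->H
Char 3 ('A'): step: R->3, L=7; A->plug->A->R->B->L->H->refl->B->L'->C->R'->B->plug->B
Char 4 ('D'): step: R->4, L=7; D->plug->D->R->H->L->D->refl->C->L'->E->R'->B->plug->B
Char 5 ('D'): step: R->5, L=7; D->plug->D->R->C->L->B->refl->H->L'->B->R'->E->plug->E
Char 6 ('E'): step: R->6, L=7; E->plug->E->R->E->L->C->refl->D->L'->H->R'->G->plug->G
Char 7 ('G'): step: R->7, L=7; G->plug->G->R->B->L->H->refl->B->L'->C->R'->H->plug->H
Char 8 ('D'): step: R->0, L->0 (L advanced); D->plug->D->R->E->L->E->refl->G->L'->A->R'->F->plug->F
Char 9 ('H'): step: R->1, L=0; H->plug->H->R->G->L->C->refl->D->L'->C->R'->G->plug->G
Final: ciphertext=HHBBEGHFG, RIGHT=1, LEFT=0

Answer: HHBBEGHFG 1 0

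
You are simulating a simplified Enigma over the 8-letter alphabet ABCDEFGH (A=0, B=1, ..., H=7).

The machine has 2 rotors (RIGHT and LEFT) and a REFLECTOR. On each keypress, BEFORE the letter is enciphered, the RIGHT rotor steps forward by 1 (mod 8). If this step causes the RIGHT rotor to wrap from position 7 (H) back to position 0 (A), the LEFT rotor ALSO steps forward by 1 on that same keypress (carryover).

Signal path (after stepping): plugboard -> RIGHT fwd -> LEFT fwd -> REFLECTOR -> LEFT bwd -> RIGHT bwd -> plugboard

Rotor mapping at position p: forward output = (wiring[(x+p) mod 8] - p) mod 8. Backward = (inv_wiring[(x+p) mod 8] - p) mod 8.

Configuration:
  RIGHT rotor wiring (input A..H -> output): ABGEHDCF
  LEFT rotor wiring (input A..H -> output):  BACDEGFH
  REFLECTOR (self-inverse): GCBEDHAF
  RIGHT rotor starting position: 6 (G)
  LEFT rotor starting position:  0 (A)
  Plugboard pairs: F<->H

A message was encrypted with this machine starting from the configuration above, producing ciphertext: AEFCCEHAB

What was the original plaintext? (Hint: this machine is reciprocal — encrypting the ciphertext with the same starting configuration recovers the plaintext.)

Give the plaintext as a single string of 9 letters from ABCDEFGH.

Answer: DCDHBFFEC

Derivation:
Char 1 ('A'): step: R->7, L=0; A->plug->A->R->G->L->F->refl->H->L'->H->R'->D->plug->D
Char 2 ('E'): step: R->0, L->1 (L advanced); E->plug->E->R->H->L->A->refl->G->L'->G->R'->C->plug->C
Char 3 ('F'): step: R->1, L=1; F->plug->H->R->H->L->A->refl->G->L'->G->R'->D->plug->D
Char 4 ('C'): step: R->2, L=1; C->plug->C->R->F->L->E->refl->D->L'->D->R'->F->plug->H
Char 5 ('C'): step: R->3, L=1; C->plug->C->R->A->L->H->refl->F->L'->E->R'->B->plug->B
Char 6 ('E'): step: R->4, L=1; E->plug->E->R->E->L->F->refl->H->L'->A->R'->H->plug->F
Char 7 ('H'): step: R->5, L=1; H->plug->F->R->B->L->B->refl->C->L'->C->R'->H->plug->F
Char 8 ('A'): step: R->6, L=1; A->plug->A->R->E->L->F->refl->H->L'->A->R'->E->plug->E
Char 9 ('B'): step: R->7, L=1; B->plug->B->R->B->L->B->refl->C->L'->C->R'->C->plug->C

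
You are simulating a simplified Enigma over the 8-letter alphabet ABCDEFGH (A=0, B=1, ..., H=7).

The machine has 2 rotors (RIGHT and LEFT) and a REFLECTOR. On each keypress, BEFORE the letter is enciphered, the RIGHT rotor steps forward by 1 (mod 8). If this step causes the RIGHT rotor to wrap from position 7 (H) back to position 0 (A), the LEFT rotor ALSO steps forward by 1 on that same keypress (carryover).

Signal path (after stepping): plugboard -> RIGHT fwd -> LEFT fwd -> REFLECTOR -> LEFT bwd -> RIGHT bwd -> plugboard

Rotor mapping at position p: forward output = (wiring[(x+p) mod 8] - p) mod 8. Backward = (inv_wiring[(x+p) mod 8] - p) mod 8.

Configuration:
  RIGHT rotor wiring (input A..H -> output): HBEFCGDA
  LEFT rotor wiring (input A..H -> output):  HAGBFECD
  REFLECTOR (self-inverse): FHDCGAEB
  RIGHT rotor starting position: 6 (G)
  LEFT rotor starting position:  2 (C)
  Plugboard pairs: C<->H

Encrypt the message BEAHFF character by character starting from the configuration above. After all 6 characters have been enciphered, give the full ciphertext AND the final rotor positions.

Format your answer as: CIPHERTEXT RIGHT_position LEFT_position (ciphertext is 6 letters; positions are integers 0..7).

Char 1 ('B'): step: R->7, L=2; B->plug->B->R->A->L->E->refl->G->L'->H->R'->G->plug->G
Char 2 ('E'): step: R->0, L->3 (L advanced); E->plug->E->R->C->L->B->refl->H->L'->D->R'->G->plug->G
Char 3 ('A'): step: R->1, L=3; A->plug->A->R->A->L->G->refl->E->L'->F->R'->E->plug->E
Char 4 ('H'): step: R->2, L=3; H->plug->C->R->A->L->G->refl->E->L'->F->R'->G->plug->G
Char 5 ('F'): step: R->3, L=3; F->plug->F->R->E->L->A->refl->F->L'->G->R'->G->plug->G
Char 6 ('F'): step: R->4, L=3; F->plug->F->R->F->L->E->refl->G->L'->A->R'->G->plug->G
Final: ciphertext=GGEGGG, RIGHT=4, LEFT=3

Answer: GGEGGG 4 3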